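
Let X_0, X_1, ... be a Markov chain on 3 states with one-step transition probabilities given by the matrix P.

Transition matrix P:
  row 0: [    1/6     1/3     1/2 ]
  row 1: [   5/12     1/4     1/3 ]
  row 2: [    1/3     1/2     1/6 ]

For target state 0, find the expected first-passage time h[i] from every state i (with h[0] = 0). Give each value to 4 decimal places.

h = [0.0000, 2.5455, 2.7273]

First-step conditioning: h[0] = 0; for i ≠ 0, h[i] = 1 + Σ_k P[i][k]·h[k].
  h[1] = 1 + 1/4·h[1] + 1/3·h[2]
  h[2] = 1 + 1/2·h[1] + 1/6·h[2]
Solving the 2×2 linear system over states ≠ 0 gives exactly h = [0, 28/11, 30/11] (h[0] = 0 is the target).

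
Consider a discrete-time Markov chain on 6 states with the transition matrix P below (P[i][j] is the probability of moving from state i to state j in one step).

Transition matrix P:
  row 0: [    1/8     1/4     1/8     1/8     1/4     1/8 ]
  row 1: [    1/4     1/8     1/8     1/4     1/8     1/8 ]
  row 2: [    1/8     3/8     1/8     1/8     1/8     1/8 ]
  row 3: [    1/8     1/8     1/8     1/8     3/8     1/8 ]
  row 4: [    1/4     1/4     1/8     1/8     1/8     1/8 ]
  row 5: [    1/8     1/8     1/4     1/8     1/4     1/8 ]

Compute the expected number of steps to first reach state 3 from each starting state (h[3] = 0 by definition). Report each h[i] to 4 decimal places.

First-step conditioning: h[3] = 0; for i ≠ 3, h[i] = 1 + Σ_k P[i][k]·h[k].
  h[0] = 1 + 1/8·h[0] + 1/4·h[1] + 1/8·h[2] + 1/4·h[4] + 1/8·h[5]
  h[1] = 1 + 1/4·h[0] + 1/8·h[1] + 1/8·h[2] + 1/8·h[4] + 1/8·h[5]
  h[2] = 1 + 1/8·h[0] + 3/8·h[1] + 1/8·h[2] + 1/8·h[4] + 1/8·h[5]
  h[4] = 1 + 1/4·h[0] + 1/4·h[1] + 1/8·h[2] + 1/8·h[4] + 1/8·h[5]
  h[5] = 1 + 1/8·h[0] + 1/8·h[1] + 1/4·h[2] + 1/4·h[4] + 1/8·h[5]
Solving the 5×5 linear system over states ≠ 3 gives exactly h = [1536/235, 4096/705, 4544/705, 0, 1536/235, 4664/705] (h[3] = 0 is the target).

h = [6.5362, 5.8099, 6.4454, 0.0000, 6.5362, 6.6156]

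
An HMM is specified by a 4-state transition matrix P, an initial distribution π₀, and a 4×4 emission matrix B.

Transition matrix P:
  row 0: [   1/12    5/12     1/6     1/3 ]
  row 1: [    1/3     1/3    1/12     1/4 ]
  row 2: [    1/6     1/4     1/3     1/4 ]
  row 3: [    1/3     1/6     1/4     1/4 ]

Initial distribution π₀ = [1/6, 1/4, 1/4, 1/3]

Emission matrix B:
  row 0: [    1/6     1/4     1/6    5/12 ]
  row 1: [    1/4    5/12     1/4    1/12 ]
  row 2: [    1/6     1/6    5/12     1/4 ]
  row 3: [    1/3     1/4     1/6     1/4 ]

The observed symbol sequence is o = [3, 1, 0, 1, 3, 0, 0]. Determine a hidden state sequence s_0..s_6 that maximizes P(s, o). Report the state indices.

t=0: δ = [6.944e-02, 2.083e-02, 6.250e-02, 8.333e-02]  (obs o_0=3)
t=1: δ = [6.944e-03, 1.206e-02, 3.472e-03, 5.787e-03]  ψ = [3, 0, 2, 0]  (obs o_1=1)
t=2: δ = [6.698e-04, 1.005e-03, 2.411e-04, 1.005e-03]  ψ = [1, 1, 3, 1]  (obs o_2=0)
t=3: δ = [8.372e-05, 1.395e-04, 4.186e-05, 6.279e-05]  ψ = [1, 1, 3, 1]  (obs o_3=1)
t=4: δ = [1.938e-05, 3.876e-06, 3.925e-06, 8.721e-06]  ψ = [1, 1, 3, 1]  (obs o_4=3)
t=5: δ = [4.845e-07, 2.019e-06, 5.384e-07, 2.153e-06]  ψ = [3, 0, 0, 0]  (obs o_5=0)
t=6: δ = [1.196e-07, 1.682e-07, 8.973e-08, 1.795e-07]  ψ = [3, 1, 3, 3]  (obs o_6=0)
backtrack: best end state = 3; path = [0, 1, 1, 1, 0, 3, 3]

path = [0, 1, 1, 1, 0, 3, 3]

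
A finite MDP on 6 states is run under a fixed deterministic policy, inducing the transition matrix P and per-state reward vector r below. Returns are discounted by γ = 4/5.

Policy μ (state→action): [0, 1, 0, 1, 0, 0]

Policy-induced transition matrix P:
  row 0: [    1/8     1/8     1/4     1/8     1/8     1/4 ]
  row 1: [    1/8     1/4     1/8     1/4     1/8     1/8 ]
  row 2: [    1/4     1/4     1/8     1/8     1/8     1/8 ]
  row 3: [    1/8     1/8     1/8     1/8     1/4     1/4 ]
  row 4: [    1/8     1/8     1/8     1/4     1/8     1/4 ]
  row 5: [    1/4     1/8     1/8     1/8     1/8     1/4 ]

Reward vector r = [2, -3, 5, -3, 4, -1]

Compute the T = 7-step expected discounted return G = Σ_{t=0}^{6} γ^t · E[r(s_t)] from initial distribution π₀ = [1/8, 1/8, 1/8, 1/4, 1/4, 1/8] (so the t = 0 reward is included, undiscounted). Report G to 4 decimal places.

t=0: π = [0.1250, 0.1250, 0.1250, 0.2500, 0.2500, 0.1250], E[r] = 0.6250, γ^t·E[r] = 0.625000, running G = 0.625000
t=1: π = [0.1563, 0.1563, 0.1406, 0.1719, 0.1563, 0.2188], E[r] = 0.4375, γ^t·E[r] = 0.350000, running G = 0.975000
t=2: π = [0.1699, 0.1621, 0.1445, 0.1641, 0.1465, 0.2129], E[r] = 0.4570, γ^t·E[r] = 0.292500, running G = 1.267500
t=3: π = [0.1697, 0.1633, 0.1462, 0.1636, 0.1455, 0.2117], E[r] = 0.4602, γ^t·E[r] = 0.235625, running G = 1.503125
t=4: π = [0.1697, 0.1637, 0.1462, 0.1636, 0.1454, 0.2113], E[r] = 0.4591, γ^t·E[r] = 0.188050, running G = 1.691175
t=5: π = [0.1697, 0.1637, 0.1462, 0.1636, 0.1455, 0.2113], E[r] = 0.4589, γ^t·E[r] = 0.150360, running G = 1.841535
t=6: π = [0.1697, 0.1637, 0.1462, 0.1636, 0.1455, 0.2113], E[r] = 0.4588, γ^t·E[r] = 0.120275, running G = 1.961810

G = 1.9618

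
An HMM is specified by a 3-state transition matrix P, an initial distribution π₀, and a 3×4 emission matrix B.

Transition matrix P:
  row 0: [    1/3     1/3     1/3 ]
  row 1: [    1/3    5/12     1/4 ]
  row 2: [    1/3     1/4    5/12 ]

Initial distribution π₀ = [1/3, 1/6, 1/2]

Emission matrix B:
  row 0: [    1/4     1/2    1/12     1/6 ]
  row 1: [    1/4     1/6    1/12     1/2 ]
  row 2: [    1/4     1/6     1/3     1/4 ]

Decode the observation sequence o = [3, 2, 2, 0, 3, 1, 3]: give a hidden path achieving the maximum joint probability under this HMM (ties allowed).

t=0: δ = [5.556e-02, 8.333e-02, 1.250e-01]  (obs o_0=3)
t=1: δ = [3.472e-03, 2.894e-03, 1.736e-02]  ψ = [2, 1, 2]  (obs o_1=2)
t=2: δ = [4.823e-04, 3.617e-04, 2.411e-03]  ψ = [2, 2, 2]  (obs o_2=2)
t=3: δ = [2.009e-04, 1.507e-04, 2.512e-04]  ψ = [2, 2, 2]  (obs o_3=0)
t=4: δ = [1.395e-05, 3.349e-05, 2.616e-05]  ψ = [2, 0, 2]  (obs o_4=3)
t=5: δ = [5.582e-06, 2.326e-06, 1.817e-06]  ψ = [1, 1, 2]  (obs o_5=1)
t=6: δ = [3.101e-07, 9.303e-07, 4.651e-07]  ψ = [0, 0, 0]  (obs o_6=3)
backtrack: best end state = 1; path = [2, 2, 2, 0, 1, 0, 1]

path = [2, 2, 2, 0, 1, 0, 1]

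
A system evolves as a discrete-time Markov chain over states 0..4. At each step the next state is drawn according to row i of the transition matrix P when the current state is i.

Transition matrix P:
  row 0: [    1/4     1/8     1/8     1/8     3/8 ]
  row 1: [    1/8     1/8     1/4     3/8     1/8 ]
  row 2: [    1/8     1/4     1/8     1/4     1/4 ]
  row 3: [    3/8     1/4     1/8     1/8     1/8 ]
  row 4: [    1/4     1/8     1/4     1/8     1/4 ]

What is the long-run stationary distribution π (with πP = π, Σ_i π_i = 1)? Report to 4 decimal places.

π = [0.2304, 0.1706, 0.1756, 0.1896, 0.2338]

Balance equations π_j = Σ_i π_i·P[i][j]:
  π_0 = 1/4·π_0 + 1/8·π_1 + 1/8·π_2 + 3/8·π_3 + 1/4·π_4
  π_1 = 1/8·π_0 + 1/8·π_1 + 1/4·π_2 + 1/4·π_3 + 1/8·π_4
  π_2 = 1/8·π_0 + 1/4·π_1 + 1/8·π_2 + 1/8·π_3 + 1/4·π_4
  π_3 = 1/8·π_0 + 3/8·π_1 + 1/4·π_2 + 1/8·π_3 + 1/8·π_4
  normalize: π_0 + π_1 + π_2 + π_3 + π_4 = 1
Solving the linear system gives exactly π = [1033/4483, 765/4483, 787/4483, 850/4483, 1048/4483].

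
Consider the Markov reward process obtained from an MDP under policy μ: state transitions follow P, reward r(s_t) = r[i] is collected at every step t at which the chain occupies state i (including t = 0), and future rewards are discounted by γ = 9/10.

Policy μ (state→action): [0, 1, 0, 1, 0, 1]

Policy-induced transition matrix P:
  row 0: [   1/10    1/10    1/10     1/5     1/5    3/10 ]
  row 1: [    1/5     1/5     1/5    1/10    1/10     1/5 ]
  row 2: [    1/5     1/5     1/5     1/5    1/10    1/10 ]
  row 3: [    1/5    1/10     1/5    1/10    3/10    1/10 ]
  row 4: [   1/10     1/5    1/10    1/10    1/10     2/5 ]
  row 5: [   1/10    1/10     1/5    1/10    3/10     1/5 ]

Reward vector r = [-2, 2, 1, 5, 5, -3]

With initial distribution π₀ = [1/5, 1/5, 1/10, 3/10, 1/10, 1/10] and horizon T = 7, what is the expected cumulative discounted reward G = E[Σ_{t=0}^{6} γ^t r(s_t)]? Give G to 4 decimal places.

G = 6.4782

t=0: π = [0.2000, 0.2000, 0.1000, 0.3000, 0.1000, 0.1000], E[r] = 1.8000, γ^t·E[r] = 1.800000, running G = 1.800000
t=1: π = [0.1600, 0.1400, 0.1700, 0.1300, 0.2000, 0.2000], E[r] = 1.1800, γ^t·E[r] = 1.062000, running G = 2.862000
t=2: π = [0.1440, 0.1510, 0.1640, 0.1330, 0.1820, 0.2260], E[r] = 1.0750, γ^t·E[r] = 0.870750, running G = 3.732750
t=3: π = [0.1448, 0.1497, 0.1674, 0.1308, 0.1862, 0.2211], E[r] = 1.0989, γ^t·E[r] = 0.801098, running G = 4.533848
t=4: π = [0.1448, 0.1503, 0.1669, 0.1312, 0.1849, 0.2219], E[r] = 1.0927, γ^t·E[r] = 0.716907, running G = 5.250755
t=5: π = [0.1448, 0.1502, 0.1670, 0.1312, 0.1851, 0.2216], E[r] = 1.0942, γ^t·E[r] = 0.646118, running G = 5.896873
t=6: π = [0.1448, 0.1502, 0.1670, 0.1312, 0.1850, 0.2217], E[r] = 1.0939, γ^t·E[r] = 0.581348, running G = 6.478221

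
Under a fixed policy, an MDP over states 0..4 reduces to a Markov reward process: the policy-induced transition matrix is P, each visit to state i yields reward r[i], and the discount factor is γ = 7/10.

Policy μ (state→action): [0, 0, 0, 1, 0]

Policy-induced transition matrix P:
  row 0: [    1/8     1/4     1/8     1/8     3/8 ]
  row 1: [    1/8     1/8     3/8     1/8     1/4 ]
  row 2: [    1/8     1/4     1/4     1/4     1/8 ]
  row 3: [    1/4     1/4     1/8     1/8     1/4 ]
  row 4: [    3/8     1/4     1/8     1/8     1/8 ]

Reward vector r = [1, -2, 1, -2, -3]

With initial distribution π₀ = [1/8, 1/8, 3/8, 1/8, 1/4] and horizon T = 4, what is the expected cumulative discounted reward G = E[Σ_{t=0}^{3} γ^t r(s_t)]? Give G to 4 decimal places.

G = -2.2705

t=0: π = [0.1250, 0.1250, 0.3750, 0.1250, 0.2500], E[r] = -0.7500, γ^t·E[r] = -0.750000, running G = -0.750000
t=1: π = [0.2031, 0.2344, 0.2031, 0.1719, 0.1875], E[r] = -0.9688, γ^t·E[r] = -0.678125, running G = -1.428125
t=2: π = [0.1934, 0.2207, 0.2090, 0.1504, 0.2266], E[r] = -1.0195, γ^t·E[r] = -0.499570, running G = -1.927695
t=3: π = [0.2004, 0.2224, 0.2063, 0.1511, 0.2197], E[r] = -0.9995, γ^t·E[r] = -0.342833, running G = -2.270528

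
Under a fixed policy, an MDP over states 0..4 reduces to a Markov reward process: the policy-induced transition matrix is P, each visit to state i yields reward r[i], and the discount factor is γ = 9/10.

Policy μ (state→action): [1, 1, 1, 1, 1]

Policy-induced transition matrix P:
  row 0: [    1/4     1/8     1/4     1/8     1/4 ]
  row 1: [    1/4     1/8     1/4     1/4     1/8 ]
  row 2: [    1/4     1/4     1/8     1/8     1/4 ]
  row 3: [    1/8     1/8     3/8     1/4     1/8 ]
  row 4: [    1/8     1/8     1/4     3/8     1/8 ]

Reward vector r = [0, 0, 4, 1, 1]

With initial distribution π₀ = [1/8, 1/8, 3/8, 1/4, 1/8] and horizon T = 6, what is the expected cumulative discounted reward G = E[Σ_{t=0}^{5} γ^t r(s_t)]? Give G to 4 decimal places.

t=0: π = [0.1250, 0.1250, 0.3750, 0.2500, 0.1250], E[r] = 1.8750, γ^t·E[r] = 1.875000, running G = 1.875000
t=1: π = [0.2031, 0.1719, 0.2344, 0.2031, 0.1875], E[r] = 1.3281, γ^t·E[r] = 1.195313, running G = 3.070313
t=2: π = [0.2012, 0.1543, 0.2461, 0.2188, 0.1797], E[r] = 1.3828, γ^t·E[r] = 1.120078, running G = 4.190391
t=3: π = [0.2002, 0.1558, 0.2466, 0.2166, 0.1809], E[r] = 1.3838, γ^t·E[r] = 1.008782, running G = 5.199173
t=4: π = [0.2003, 0.1558, 0.2462, 0.2168, 0.1808], E[r] = 1.3826, γ^t·E[r] = 0.907123, running G = 6.106296
t=5: π = [0.2003, 0.1558, 0.2463, 0.2168, 0.1808], E[r] = 1.3829, γ^t·E[r] = 0.816568, running G = 6.922864

G = 6.9229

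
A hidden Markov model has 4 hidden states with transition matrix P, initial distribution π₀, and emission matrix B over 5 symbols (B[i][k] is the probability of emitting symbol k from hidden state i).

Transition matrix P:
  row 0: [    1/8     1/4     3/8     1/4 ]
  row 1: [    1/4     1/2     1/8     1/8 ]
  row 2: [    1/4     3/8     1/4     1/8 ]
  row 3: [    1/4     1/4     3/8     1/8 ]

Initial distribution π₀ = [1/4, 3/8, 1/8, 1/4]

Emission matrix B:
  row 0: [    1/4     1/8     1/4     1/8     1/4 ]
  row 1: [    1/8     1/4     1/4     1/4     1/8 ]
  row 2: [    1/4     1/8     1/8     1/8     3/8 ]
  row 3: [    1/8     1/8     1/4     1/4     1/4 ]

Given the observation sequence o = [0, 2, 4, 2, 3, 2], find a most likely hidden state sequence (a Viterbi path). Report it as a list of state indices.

t=0: δ = [6.250e-02, 4.688e-02, 3.125e-02, 3.125e-02]  (obs o_0=0)
t=1: δ = [2.930e-03, 5.859e-03, 2.930e-03, 3.906e-03]  ψ = [1, 1, 0, 0]  (obs o_1=2)
t=2: δ = [3.662e-04, 3.662e-04, 5.493e-04, 1.831e-04]  ψ = [1, 1, 3, 0]  (obs o_2=4)
t=3: δ = [3.433e-05, 5.150e-05, 1.717e-05, 2.289e-05]  ψ = [2, 2, 0, 0]  (obs o_3=2)
t=4: δ = [1.609e-06, 6.437e-06, 1.609e-06, 2.146e-06]  ψ = [1, 1, 0, 0]  (obs o_4=3)
t=5: δ = [4.023e-07, 8.047e-07, 1.006e-07, 2.012e-07]  ψ = [1, 1, 1, 1]  (obs o_5=2)
backtrack: best end state = 1; path = [0, 3, 2, 1, 1, 1]

path = [0, 3, 2, 1, 1, 1]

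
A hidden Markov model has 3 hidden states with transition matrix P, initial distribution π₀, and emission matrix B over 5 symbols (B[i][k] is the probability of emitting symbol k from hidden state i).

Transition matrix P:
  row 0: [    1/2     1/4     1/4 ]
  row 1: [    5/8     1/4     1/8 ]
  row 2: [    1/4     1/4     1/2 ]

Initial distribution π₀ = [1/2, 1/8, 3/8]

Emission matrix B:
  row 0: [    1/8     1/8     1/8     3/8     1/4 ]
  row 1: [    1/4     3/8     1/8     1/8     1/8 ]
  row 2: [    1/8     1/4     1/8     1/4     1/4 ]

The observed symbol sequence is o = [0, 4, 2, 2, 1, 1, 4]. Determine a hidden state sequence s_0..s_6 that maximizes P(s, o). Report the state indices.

t=0: δ = [6.250e-02, 3.125e-02, 4.688e-02]  (obs o_0=0)
t=1: δ = [7.812e-03, 1.953e-03, 5.859e-03]  ψ = [0, 0, 2]  (obs o_1=4)
t=2: δ = [4.883e-04, 2.441e-04, 3.662e-04]  ψ = [0, 0, 2]  (obs o_2=2)
t=3: δ = [3.052e-05, 1.526e-05, 2.289e-05]  ψ = [0, 0, 2]  (obs o_3=2)
t=4: δ = [1.907e-06, 2.861e-06, 2.861e-06]  ψ = [0, 0, 2]  (obs o_4=1)
t=5: δ = [2.235e-07, 2.682e-07, 3.576e-07]  ψ = [1, 1, 2]  (obs o_5=1)
t=6: δ = [4.191e-08, 1.118e-08, 4.470e-08]  ψ = [1, 2, 2]  (obs o_6=4)
backtrack: best end state = 2; path = [2, 2, 2, 2, 2, 2, 2]

path = [2, 2, 2, 2, 2, 2, 2]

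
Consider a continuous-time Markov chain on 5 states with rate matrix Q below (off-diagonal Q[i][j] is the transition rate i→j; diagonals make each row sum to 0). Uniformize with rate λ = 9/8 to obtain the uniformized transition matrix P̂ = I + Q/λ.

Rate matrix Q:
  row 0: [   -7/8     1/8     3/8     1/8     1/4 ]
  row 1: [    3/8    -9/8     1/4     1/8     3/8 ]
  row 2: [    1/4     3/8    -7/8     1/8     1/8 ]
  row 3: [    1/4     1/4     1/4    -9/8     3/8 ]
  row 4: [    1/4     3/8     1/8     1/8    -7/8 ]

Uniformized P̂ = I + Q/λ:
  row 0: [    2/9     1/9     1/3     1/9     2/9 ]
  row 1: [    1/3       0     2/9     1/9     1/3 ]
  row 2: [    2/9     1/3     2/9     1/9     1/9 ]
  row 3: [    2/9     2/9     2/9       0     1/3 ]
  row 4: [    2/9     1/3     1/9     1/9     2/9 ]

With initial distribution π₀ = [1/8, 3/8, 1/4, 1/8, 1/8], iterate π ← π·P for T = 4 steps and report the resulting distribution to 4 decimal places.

π = [0.2444, 0.2013, 0.2237, 0.1000, 0.2306]

t=0: π = [0.1250, 0.3750, 0.2500, 0.1250, 0.1250]
t=1: π = [0.2639, 0.1667, 0.2222, 0.0972, 0.2500]
t=2: π = [0.2407, 0.2083, 0.2238, 0.1003, 0.2269]
t=3: π = [0.2454, 0.1992, 0.2238, 0.1000, 0.2317]
t=4: π = [0.2444, 0.2013, 0.2237, 0.1000, 0.2306]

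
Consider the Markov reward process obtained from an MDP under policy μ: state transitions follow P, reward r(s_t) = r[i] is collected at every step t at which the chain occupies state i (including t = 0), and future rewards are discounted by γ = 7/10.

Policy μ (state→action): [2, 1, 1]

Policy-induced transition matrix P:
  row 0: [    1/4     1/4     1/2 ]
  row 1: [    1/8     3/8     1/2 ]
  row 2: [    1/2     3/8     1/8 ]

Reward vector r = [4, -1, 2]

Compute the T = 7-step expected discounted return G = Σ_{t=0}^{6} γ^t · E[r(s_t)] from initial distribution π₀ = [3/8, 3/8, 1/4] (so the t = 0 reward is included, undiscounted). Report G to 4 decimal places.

t=0: π = [0.3750, 0.3750, 0.2500], E[r] = 1.6250, γ^t·E[r] = 1.625000, running G = 1.625000
t=1: π = [0.2656, 0.3281, 0.4063], E[r] = 1.5469, γ^t·E[r] = 1.082813, running G = 2.707813
t=2: π = [0.3105, 0.3418, 0.3477], E[r] = 1.5957, γ^t·E[r] = 0.781895, running G = 3.489707
t=3: π = [0.2942, 0.3362, 0.3696], E[r] = 1.5798, γ^t·E[r] = 0.541883, running G = 4.031590
t=4: π = [0.3004, 0.3382, 0.3614], E[r] = 1.5861, γ^t·E[r] = 0.380820, running G = 4.412410
t=5: π = [0.2981, 0.3375, 0.3645], E[r] = 1.5838, γ^t·E[r] = 0.266186, running G = 4.678597
t=6: π = [0.2989, 0.3377, 0.3633], E[r] = 1.5847, γ^t·E[r] = 0.186433, running G = 4.865029

G = 4.8650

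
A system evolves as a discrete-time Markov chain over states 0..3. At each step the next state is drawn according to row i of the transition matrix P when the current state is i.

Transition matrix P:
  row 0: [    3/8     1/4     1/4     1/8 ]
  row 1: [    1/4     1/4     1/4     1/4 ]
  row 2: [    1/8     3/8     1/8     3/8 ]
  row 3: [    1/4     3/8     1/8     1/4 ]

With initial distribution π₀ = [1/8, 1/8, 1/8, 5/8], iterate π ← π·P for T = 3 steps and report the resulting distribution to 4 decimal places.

t=0: π = [0.1250, 0.1250, 0.1250, 0.6250]
t=1: π = [0.2500, 0.3438, 0.1563, 0.2500]
t=2: π = [0.2617, 0.3008, 0.1992, 0.2383]
t=3: π = [0.2578, 0.3047, 0.1953, 0.2422]

π = [0.2578, 0.3047, 0.1953, 0.2422]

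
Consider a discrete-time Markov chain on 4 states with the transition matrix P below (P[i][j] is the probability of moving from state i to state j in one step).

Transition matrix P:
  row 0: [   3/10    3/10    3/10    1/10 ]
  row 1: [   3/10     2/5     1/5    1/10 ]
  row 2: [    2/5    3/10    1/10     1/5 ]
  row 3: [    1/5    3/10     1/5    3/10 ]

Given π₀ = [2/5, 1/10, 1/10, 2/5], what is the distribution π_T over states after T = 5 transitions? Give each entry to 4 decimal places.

π = [0.3058, 0.3333, 0.2096, 0.1512]

t=0: π = [0.4000, 0.1000, 0.1000, 0.4000]
t=1: π = [0.2700, 0.3100, 0.2300, 0.1900]
t=2: π = [0.3040, 0.3310, 0.2040, 0.1610]
t=3: π = [0.3043, 0.3331, 0.2100, 0.1526]
t=4: π = [0.3057, 0.3333, 0.2094, 0.1515]
t=5: π = [0.3058, 0.3333, 0.2096, 0.1512]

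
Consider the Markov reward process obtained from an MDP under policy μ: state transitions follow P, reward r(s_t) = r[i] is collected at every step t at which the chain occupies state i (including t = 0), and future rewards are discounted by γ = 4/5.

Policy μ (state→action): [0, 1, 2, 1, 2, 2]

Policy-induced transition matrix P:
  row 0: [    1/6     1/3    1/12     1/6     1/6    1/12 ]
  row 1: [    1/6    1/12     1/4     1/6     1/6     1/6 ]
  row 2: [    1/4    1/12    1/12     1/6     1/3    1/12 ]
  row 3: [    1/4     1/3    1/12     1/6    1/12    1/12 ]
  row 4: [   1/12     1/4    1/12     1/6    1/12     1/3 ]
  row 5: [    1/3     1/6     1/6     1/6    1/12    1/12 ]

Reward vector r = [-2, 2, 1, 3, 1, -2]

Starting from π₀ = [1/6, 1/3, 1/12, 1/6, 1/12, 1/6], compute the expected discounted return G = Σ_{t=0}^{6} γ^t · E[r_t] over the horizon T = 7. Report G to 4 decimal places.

t=0: π = [0.1667, 0.3333, 0.0833, 0.1667, 0.0833, 0.1667], E[r] = 0.6667, γ^t·E[r] = 0.666667, running G = 0.666667
t=1: π = [0.2083, 0.1944, 0.1528, 0.1667, 0.1458, 0.1319], E[r] = 0.5069, γ^t·E[r] = 0.405556, running G = 1.072222
t=2: π = [0.2031, 0.2124, 0.1267, 0.1667, 0.1551, 0.1360], E[r] = 0.5284, γ^t·E[r] = 0.338148, running G = 1.410370
t=3: π = [0.2009, 0.2130, 0.1301, 0.1667, 0.1496, 0.1398], E[r] = 0.5243, γ^t·E[r] = 0.268444, running G = 1.678815
t=4: π = [0.2022, 0.2118, 0.1305, 0.1667, 0.1503, 0.1385], E[r] = 0.5230, γ^t·E[r] = 0.214217, running G = 1.893032
t=5: π = [0.2020, 0.2122, 0.1302, 0.1667, 0.1505, 0.1386], E[r] = 0.5238, γ^t·E[r] = 0.171651, running G = 2.064683
t=6: π = [0.2020, 0.2121, 0.1302, 0.1667, 0.1504, 0.1386], E[r] = 0.5237, γ^t·E[r] = 0.137283, running G = 2.201965

G = 2.2020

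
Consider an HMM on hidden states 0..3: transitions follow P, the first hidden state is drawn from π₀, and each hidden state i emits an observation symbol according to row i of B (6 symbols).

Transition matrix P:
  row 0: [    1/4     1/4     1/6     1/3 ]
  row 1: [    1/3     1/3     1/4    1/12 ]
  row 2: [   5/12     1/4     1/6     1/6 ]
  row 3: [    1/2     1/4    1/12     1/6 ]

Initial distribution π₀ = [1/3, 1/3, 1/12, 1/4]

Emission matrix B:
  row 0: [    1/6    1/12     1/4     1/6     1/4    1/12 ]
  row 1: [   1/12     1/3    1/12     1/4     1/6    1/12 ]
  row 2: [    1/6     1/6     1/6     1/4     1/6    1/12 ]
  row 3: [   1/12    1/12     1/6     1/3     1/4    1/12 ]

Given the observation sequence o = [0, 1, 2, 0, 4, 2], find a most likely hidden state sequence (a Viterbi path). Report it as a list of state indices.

path = [0, 1, 0, 0, 3, 0]

t=0: δ = [5.556e-02, 2.778e-02, 1.389e-02, 2.083e-02]  (obs o_0=0)
t=1: δ = [1.157e-03, 4.630e-03, 1.543e-03, 1.543e-03]  ψ = [0, 0, 0, 0]  (obs o_1=1)
t=2: δ = [3.858e-04, 1.286e-04, 1.929e-04, 6.430e-05]  ψ = [1, 1, 1, 0]  (obs o_2=2)
t=3: δ = [1.608e-05, 8.038e-06, 1.072e-05, 1.072e-05]  ψ = [0, 0, 0, 0]  (obs o_3=0)
t=4: δ = [1.340e-06, 6.698e-07, 4.465e-07, 1.340e-06]  ψ = [3, 0, 0, 0]  (obs o_4=4)
t=5: δ = [1.674e-07, 2.791e-08, 3.721e-08, 7.442e-08]  ψ = [3, 0, 0, 0]  (obs o_5=2)
backtrack: best end state = 0; path = [0, 1, 0, 0, 3, 0]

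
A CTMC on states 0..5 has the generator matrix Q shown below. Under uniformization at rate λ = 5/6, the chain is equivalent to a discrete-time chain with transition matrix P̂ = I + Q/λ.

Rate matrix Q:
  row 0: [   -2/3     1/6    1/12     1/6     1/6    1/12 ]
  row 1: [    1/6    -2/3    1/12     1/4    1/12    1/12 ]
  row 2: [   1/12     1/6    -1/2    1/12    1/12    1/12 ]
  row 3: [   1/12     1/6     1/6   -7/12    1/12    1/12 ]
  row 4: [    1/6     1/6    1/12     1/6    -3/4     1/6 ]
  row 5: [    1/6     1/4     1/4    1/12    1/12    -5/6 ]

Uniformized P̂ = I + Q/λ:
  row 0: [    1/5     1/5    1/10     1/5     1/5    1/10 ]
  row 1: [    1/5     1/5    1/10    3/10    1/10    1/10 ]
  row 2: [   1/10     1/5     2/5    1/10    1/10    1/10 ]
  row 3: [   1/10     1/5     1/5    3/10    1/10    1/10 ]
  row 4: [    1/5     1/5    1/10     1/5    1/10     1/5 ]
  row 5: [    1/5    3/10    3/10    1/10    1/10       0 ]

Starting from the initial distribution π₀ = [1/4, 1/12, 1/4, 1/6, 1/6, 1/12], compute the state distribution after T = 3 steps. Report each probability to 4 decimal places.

t=0: π = [0.2500, 0.0833, 0.2500, 0.1667, 0.1667, 0.0833]
t=1: π = [0.1583, 0.2083, 0.2083, 0.1917, 0.1250, 0.1083]
t=2: π = [0.1600, 0.2108, 0.2033, 0.2083, 0.1158, 0.1017]
t=3: π = [0.1588, 0.2102, 0.2022, 0.2114, 0.1160, 0.1014]

π = [0.1588, 0.2102, 0.2022, 0.2114, 0.1160, 0.1014]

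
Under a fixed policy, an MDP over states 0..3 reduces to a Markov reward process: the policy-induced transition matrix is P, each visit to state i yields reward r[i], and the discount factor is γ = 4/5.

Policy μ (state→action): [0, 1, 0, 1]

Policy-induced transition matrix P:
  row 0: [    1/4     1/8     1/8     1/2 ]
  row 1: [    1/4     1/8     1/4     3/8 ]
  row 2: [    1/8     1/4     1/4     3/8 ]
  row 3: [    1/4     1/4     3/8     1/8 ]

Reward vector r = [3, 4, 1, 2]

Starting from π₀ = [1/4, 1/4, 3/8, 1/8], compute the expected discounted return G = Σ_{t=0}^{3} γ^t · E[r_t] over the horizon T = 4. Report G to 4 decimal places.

t=0: π = [0.2500, 0.2500, 0.3750, 0.1250], E[r] = 2.3750, γ^t·E[r] = 2.375000, running G = 2.375000
t=1: π = [0.2031, 0.1875, 0.2344, 0.3750], E[r] = 2.3438, γ^t·E[r] = 1.875000, running G = 4.250000
t=2: π = [0.2207, 0.2012, 0.2715, 0.3066], E[r] = 2.3516, γ^t·E[r] = 1.505000, running G = 5.755000
t=3: π = [0.2161, 0.1973, 0.2607, 0.3259], E[r] = 2.3499, γ^t·E[r] = 1.203125, running G = 6.958125

G = 6.9581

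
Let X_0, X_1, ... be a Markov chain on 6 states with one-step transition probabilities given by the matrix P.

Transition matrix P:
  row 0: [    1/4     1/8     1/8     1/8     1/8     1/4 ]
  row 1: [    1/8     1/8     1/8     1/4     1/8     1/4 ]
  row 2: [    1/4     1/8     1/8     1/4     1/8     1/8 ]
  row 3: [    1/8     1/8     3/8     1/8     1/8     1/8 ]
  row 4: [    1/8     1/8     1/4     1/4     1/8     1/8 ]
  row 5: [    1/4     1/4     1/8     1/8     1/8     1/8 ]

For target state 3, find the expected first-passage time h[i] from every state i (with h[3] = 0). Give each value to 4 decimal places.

h = [5.6549, 4.9480, 4.9578, 0.0000, 4.8707, 5.5763]

First-step conditioning: h[3] = 0; for i ≠ 3, h[i] = 1 + Σ_k P[i][k]·h[k].
  h[0] = 1 + 1/4·h[0] + 1/8·h[1] + 1/8·h[2] + 1/8·h[4] + 1/4·h[5]
  h[1] = 1 + 1/8·h[0] + 1/8·h[1] + 1/8·h[2] + 1/8·h[4] + 1/4·h[5]
  h[2] = 1 + 1/4·h[0] + 1/8·h[1] + 1/8·h[2] + 1/8·h[4] + 1/8·h[5]
  h[4] = 1 + 1/8·h[0] + 1/8·h[1] + 1/4·h[2] + 1/8·h[4] + 1/8·h[5]
  h[5] = 1 + 1/4·h[0] + 1/4·h[1] + 1/8·h[2] + 1/8·h[4] + 1/8·h[5]
Solving the 5×5 linear system over states ≠ 3 gives exactly h = [12288/2173, 10752/2173, 32320/6519, 0, 10584/2173, 36352/6519] (h[3] = 0 is the target).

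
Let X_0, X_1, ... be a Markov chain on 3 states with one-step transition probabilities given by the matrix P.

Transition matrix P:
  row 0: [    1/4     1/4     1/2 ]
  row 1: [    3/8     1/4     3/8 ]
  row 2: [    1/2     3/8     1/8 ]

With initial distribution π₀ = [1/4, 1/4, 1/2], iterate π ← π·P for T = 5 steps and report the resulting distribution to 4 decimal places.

π = [0.3712, 0.2924, 0.3364]

t=0: π = [0.2500, 0.2500, 0.5000]
t=1: π = [0.4063, 0.3125, 0.2813]
t=2: π = [0.3594, 0.2852, 0.3555]
t=3: π = [0.3745, 0.2944, 0.3311]
t=4: π = [0.3696, 0.2914, 0.3391]
t=5: π = [0.3712, 0.2924, 0.3364]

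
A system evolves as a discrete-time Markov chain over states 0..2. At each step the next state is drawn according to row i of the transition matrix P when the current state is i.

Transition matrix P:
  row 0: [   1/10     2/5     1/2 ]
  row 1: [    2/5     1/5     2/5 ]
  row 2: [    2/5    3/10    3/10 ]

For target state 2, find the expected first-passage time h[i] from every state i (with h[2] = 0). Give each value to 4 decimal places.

h = [2.1429, 2.3214, 0.0000]

First-step conditioning: h[2] = 0; for i ≠ 2, h[i] = 1 + Σ_k P[i][k]·h[k].
  h[0] = 1 + 1/10·h[0] + 2/5·h[1]
  h[1] = 1 + 2/5·h[0] + 1/5·h[1]
Solving the 2×2 linear system over states ≠ 2 gives exactly h = [15/7, 65/28, 0] (h[2] = 0 is the target).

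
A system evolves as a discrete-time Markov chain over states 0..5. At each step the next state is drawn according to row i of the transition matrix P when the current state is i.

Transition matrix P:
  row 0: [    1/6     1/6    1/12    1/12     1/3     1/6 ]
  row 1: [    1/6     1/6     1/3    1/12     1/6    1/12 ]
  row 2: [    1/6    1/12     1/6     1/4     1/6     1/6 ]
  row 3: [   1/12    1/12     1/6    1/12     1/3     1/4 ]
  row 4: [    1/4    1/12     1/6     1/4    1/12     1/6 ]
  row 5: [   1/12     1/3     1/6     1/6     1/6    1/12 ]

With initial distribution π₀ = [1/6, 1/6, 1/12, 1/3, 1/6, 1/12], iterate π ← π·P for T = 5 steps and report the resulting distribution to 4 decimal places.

t=0: π = [0.1667, 0.1667, 0.0833, 0.3333, 0.1667, 0.0833]
t=1: π = [0.1458, 0.1319, 0.1806, 0.1319, 0.2361, 0.1736]
t=2: π = [0.1609, 0.1499, 0.1765, 0.1672, 0.1933, 0.1522]
t=3: π = [0.1562, 0.1473, 0.1782, 0.1576, 0.2052, 0.1554]
t=4: π = [0.1577, 0.1475, 0.1782, 0.1602, 0.2019, 0.1546]
t=5: π = [0.1573, 0.1474, 0.1781, 0.1596, 0.2028, 0.1548]

π = [0.1573, 0.1474, 0.1781, 0.1596, 0.2028, 0.1548]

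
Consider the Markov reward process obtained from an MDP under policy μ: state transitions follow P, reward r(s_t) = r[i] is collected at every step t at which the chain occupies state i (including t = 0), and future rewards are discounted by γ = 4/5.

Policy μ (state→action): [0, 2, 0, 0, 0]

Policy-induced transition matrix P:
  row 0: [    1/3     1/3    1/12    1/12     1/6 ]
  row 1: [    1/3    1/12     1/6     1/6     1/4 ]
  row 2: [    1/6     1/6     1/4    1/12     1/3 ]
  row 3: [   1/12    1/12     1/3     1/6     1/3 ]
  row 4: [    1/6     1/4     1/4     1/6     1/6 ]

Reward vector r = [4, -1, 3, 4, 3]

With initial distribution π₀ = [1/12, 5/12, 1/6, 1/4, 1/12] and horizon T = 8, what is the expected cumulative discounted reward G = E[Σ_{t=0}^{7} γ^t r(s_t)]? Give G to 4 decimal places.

t=0: π = [0.0833, 0.4167, 0.1667, 0.2500, 0.0833], E[r] = 1.6667, γ^t·E[r] = 1.666667, running G = 1.666667
t=1: π = [0.2292, 0.1319, 0.2222, 0.1458, 0.2708], E[r] = 2.8472, γ^t·E[r] = 2.277778, running G = 3.944444
t=2: π = [0.2147, 0.2043, 0.2130, 0.1291, 0.2390], E[r] = 2.5266, γ^t·E[r] = 1.617037, running G = 5.561481
t=3: π = [0.2257, 0.1946, 0.2079, 0.1310, 0.2407], E[r] = 2.5784, γ^t·E[r] = 1.320148, running G = 6.881630
t=4: π = [0.2258, 0.1972, 0.2071, 0.1305, 0.2394], E[r] = 2.5675, γ^t·E[r] = 1.051638, running G = 7.933267
t=5: π = [0.2263, 0.1969, 0.2068, 0.1306, 0.2394], E[r] = 2.5691, γ^t·E[r] = 0.841855, running G = 8.775122
t=6: π = [0.2263, 0.1970, 0.2068, 0.1306, 0.2393], E[r] = 2.5688, γ^t·E[r] = 0.673384, running G = 9.448506
t=7: π = [0.2263, 0.1970, 0.2067, 0.1306, 0.2393], E[r] = 2.5688, γ^t·E[r] = 0.538718, running G = 9.987224

G = 9.9872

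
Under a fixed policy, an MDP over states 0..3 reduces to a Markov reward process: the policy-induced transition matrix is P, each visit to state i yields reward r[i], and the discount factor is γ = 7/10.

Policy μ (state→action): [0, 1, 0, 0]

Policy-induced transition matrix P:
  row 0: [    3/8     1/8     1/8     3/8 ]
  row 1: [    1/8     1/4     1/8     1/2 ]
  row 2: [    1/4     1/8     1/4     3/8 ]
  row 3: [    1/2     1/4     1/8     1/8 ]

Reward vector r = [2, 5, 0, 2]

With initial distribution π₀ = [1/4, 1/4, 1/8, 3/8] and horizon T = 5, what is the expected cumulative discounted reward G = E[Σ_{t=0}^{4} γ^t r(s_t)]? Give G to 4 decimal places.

G = 6.5782

t=0: π = [0.2500, 0.2500, 0.1250, 0.3750], E[r] = 2.5000, γ^t·E[r] = 2.500000, running G = 2.500000
t=1: π = [0.3438, 0.2031, 0.1406, 0.3125], E[r] = 2.3281, γ^t·E[r] = 1.629688, running G = 4.129688
t=2: π = [0.3457, 0.1895, 0.1426, 0.3223], E[r] = 2.2832, γ^t·E[r] = 1.118770, running G = 5.248457
t=3: π = [0.3501, 0.1890, 0.1428, 0.3181], E[r] = 2.2813, γ^t·E[r] = 0.782469, running G = 6.030926
t=4: π = [0.3497, 0.1884, 0.1429, 0.3191], E[r] = 2.2794, γ^t·E[r] = 0.547296, running G = 6.578222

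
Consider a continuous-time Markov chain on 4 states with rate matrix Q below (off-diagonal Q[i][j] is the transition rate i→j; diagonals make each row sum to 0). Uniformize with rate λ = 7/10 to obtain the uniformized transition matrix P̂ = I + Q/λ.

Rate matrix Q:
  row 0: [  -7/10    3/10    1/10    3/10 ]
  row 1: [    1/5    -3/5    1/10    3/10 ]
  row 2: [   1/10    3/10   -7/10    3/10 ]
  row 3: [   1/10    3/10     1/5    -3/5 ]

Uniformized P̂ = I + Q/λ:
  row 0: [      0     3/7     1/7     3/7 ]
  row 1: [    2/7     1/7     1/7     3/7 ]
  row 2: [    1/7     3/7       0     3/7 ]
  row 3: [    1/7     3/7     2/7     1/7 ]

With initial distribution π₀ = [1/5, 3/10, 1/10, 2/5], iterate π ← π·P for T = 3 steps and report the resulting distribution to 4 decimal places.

π = [0.1659, 0.3341, 0.1682, 0.3318]

t=0: π = [0.2000, 0.3000, 0.1000, 0.4000]
t=1: π = [0.1571, 0.3429, 0.1857, 0.3143]
t=2: π = [0.1694, 0.3306, 0.1612, 0.3388]
t=3: π = [0.1659, 0.3341, 0.1682, 0.3318]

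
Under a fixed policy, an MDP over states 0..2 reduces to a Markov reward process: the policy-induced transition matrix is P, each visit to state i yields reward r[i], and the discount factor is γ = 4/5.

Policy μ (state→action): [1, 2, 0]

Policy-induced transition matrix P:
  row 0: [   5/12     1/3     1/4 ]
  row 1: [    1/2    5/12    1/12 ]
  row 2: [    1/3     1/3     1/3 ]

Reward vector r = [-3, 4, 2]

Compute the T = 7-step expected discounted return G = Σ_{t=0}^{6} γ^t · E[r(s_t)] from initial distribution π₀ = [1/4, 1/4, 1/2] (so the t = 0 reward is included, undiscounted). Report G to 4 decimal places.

t=0: π = [0.2500, 0.2500, 0.5000], E[r] = 1.2500, γ^t·E[r] = 1.250000, running G = 1.250000
t=1: π = [0.3958, 0.3542, 0.2500], E[r] = 0.7292, γ^t·E[r] = 0.583333, running G = 1.833333
t=2: π = [0.4253, 0.3628, 0.2118], E[r] = 0.5990, γ^t·E[r] = 0.383333, running G = 2.216667
t=3: π = [0.4293, 0.3636, 0.2072], E[r] = 0.5809, γ^t·E[r] = 0.297407, running G = 2.514074
t=4: π = [0.4297, 0.3636, 0.2067], E[r] = 0.5788, γ^t·E[r] = 0.237062, running G = 2.751136
t=5: π = [0.4297, 0.3636, 0.2066], E[r] = 0.5785, γ^t·E[r] = 0.189575, running G = 2.940711
t=6: π = [0.4298, 0.3636, 0.2066], E[r] = 0.5785, γ^t·E[r] = 0.151654, running G = 3.092365

G = 3.0924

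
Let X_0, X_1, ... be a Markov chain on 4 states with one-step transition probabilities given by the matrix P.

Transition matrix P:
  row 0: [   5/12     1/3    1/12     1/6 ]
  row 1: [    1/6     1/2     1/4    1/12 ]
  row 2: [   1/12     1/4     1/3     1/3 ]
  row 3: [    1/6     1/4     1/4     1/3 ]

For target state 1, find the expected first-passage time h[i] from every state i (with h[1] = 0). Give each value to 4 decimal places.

h = [3.3290, 0.0000, 3.7935, 3.7548]

First-step conditioning: h[1] = 0; for i ≠ 1, h[i] = 1 + Σ_k P[i][k]·h[k].
  h[0] = 1 + 5/12·h[0] + 1/12·h[2] + 1/6·h[3]
  h[2] = 1 + 1/12·h[0] + 1/3·h[2] + 1/3·h[3]
  h[3] = 1 + 1/6·h[0] + 1/4·h[2] + 1/3·h[3]
Solving the 3×3 linear system over states ≠ 1 gives exactly h = [516/155, 0, 588/155, 582/155] (h[1] = 0 is the target).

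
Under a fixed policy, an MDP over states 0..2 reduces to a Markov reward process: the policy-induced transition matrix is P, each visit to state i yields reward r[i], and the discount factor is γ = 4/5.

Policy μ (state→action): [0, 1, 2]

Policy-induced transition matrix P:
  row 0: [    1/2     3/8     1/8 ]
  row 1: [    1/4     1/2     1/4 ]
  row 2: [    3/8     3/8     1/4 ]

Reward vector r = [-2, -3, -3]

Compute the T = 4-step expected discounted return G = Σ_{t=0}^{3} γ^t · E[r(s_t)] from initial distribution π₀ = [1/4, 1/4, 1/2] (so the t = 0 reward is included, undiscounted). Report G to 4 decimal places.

t=0: π = [0.2500, 0.2500, 0.5000], E[r] = -2.7500, γ^t·E[r] = -2.750000, running G = -2.750000
t=1: π = [0.3750, 0.4063, 0.2188], E[r] = -2.6250, γ^t·E[r] = -2.100000, running G = -4.850000
t=2: π = [0.3711, 0.4258, 0.2031], E[r] = -2.6289, γ^t·E[r] = -1.682500, running G = -6.532500
t=3: π = [0.3682, 0.4282, 0.2036], E[r] = -2.6318, γ^t·E[r] = -1.347500, running G = -7.880000

G = -7.8800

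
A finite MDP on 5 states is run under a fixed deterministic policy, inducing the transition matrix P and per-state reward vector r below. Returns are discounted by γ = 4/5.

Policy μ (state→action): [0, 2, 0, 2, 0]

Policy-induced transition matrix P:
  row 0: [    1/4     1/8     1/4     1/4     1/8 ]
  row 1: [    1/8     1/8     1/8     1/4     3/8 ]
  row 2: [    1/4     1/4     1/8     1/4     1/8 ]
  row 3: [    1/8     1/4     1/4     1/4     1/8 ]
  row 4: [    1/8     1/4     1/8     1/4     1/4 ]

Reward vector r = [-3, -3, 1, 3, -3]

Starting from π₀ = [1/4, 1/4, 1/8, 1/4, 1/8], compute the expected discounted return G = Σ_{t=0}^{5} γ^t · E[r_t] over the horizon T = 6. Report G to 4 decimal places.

G = -3.0926

t=0: π = [0.2500, 0.2500, 0.1250, 0.2500, 0.1250], E[r] = -1.0000, γ^t·E[r] = -1.000000, running G = -1.000000
t=1: π = [0.1719, 0.1875, 0.1875, 0.2500, 0.2031], E[r] = -0.7500, γ^t·E[r] = -0.600000, running G = -1.600000
t=2: π = [0.1699, 0.2051, 0.1777, 0.2500, 0.1973], E[r] = -0.7891, γ^t·E[r] = -0.505000, running G = -2.105000
t=3: π = [0.1685, 0.2031, 0.1775, 0.2500, 0.2009], E[r] = -0.7900, γ^t·E[r] = -0.404500, running G = -2.509500
t=4: π = [0.1682, 0.2036, 0.1773, 0.2500, 0.2009], E[r] = -0.7908, γ^t·E[r] = -0.323900, running G = -2.833400
t=5: π = [0.1682, 0.2035, 0.1773, 0.2500, 0.2010], E[r] = -0.7909, γ^t·E[r] = -0.259155, running G = -3.092555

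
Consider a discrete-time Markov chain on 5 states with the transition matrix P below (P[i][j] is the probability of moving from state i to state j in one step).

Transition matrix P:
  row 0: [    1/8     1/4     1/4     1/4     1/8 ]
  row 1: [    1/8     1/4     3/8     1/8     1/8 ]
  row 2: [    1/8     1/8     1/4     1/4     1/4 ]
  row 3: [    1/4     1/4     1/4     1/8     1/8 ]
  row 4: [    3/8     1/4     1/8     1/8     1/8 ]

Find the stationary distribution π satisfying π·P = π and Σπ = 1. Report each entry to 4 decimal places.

π = [0.1869, 0.2178, 0.2576, 0.1806, 0.1572]

Balance equations π_j = Σ_i π_i·P[i][j]:
  π_0 = 1/8·π_0 + 1/8·π_1 + 1/8·π_2 + 1/4·π_3 + 3/8·π_4
  π_1 = 1/4·π_0 + 1/4·π_1 + 1/8·π_2 + 1/4·π_3 + 1/4·π_4
  π_2 = 1/4·π_0 + 3/8·π_1 + 1/4·π_2 + 1/4·π_3 + 1/8·π_4
  π_3 = 1/4·π_0 + 1/8·π_1 + 1/4·π_2 + 1/8·π_3 + 1/8·π_4
  normalize: π_0 + π_1 + π_2 + π_3 + π_4 = 1
Solving the linear system gives exactly π = [37/198, 115/528, 17/66, 13/72, 83/528].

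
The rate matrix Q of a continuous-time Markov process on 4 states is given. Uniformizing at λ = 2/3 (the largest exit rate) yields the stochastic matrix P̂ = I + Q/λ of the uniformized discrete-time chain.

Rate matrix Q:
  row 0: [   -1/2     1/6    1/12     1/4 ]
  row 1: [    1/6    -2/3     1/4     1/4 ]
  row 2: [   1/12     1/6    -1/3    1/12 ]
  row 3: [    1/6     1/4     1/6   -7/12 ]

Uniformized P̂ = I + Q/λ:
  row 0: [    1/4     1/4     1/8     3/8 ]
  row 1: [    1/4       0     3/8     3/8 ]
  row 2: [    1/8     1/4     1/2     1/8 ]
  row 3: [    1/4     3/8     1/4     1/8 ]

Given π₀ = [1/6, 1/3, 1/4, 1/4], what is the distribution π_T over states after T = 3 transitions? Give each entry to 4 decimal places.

π = [0.2087, 0.2207, 0.3356, 0.2350]

t=0: π = [0.1667, 0.3333, 0.2500, 0.2500]
t=1: π = [0.2188, 0.1979, 0.3333, 0.2500]
t=2: π = [0.2083, 0.2318, 0.3307, 0.2292]
t=3: π = [0.2087, 0.2207, 0.3356, 0.2350]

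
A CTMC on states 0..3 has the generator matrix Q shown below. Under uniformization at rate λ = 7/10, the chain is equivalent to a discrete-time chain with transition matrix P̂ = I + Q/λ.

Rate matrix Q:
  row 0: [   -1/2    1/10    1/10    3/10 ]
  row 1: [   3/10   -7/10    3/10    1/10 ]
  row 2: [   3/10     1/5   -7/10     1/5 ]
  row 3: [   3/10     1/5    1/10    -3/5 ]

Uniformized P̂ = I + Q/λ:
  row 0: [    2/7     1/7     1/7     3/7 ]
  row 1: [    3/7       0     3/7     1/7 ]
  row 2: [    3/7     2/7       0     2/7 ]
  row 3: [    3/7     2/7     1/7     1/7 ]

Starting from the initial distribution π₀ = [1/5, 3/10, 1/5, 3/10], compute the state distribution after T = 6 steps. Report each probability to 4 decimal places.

t=0: π = [0.2000, 0.3000, 0.2000, 0.3000]
t=1: π = [0.4000, 0.1714, 0.2000, 0.2286]
t=2: π = [0.3714, 0.1796, 0.1633, 0.2857]
t=3: π = [0.3755, 0.1813, 0.1708, 0.2723]
t=4: π = [0.3749, 0.1803, 0.1703, 0.2746]
t=5: π = [0.3750, 0.1807, 0.1700, 0.2743]
t=6: π = [0.3750, 0.1805, 0.1702, 0.2743]

π = [0.3750, 0.1805, 0.1702, 0.2743]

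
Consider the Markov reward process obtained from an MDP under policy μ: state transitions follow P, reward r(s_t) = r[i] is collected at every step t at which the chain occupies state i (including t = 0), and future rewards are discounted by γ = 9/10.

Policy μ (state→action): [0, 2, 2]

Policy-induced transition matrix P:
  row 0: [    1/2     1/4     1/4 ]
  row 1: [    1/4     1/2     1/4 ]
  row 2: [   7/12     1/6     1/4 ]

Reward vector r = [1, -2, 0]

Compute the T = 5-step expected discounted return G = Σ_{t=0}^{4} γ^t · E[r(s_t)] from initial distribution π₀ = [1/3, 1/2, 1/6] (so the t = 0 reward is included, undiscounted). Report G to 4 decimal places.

t=0: π = [0.3333, 0.5000, 0.1667], E[r] = -0.6667, γ^t·E[r] = -0.666667, running G = -0.666667
t=1: π = [0.3889, 0.3611, 0.2500], E[r] = -0.3333, γ^t·E[r] = -0.300000, running G = -0.966667
t=2: π = [0.4306, 0.3194, 0.2500], E[r] = -0.2083, γ^t·E[r] = -0.168750, running G = -1.135417
t=3: π = [0.4410, 0.3090, 0.2500], E[r] = -0.1771, γ^t·E[r] = -0.129094, running G = -1.264510
t=4: π = [0.4436, 0.3064, 0.2500], E[r] = -0.1693, γ^t·E[r] = -0.111059, running G = -1.375569

G = -1.3756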